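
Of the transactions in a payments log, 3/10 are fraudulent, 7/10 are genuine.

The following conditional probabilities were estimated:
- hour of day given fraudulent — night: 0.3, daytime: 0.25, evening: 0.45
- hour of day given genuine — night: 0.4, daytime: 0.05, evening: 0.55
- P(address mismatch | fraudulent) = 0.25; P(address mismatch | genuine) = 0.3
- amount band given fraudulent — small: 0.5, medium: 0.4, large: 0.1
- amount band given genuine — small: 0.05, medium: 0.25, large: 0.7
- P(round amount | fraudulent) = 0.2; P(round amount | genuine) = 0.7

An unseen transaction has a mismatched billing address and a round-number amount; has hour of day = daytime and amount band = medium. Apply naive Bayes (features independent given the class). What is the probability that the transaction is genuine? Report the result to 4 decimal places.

fraudulent: 0.3 × 0.25 × 0.25 × 0.4 × 0.2 = 0.0015
genuine: 0.7 × 0.05 × 0.3 × 0.25 × 0.7 = 0.0018375
P(genuine | x) = 0.0018375 / 0.0033375 ≈ 0.5506

0.5506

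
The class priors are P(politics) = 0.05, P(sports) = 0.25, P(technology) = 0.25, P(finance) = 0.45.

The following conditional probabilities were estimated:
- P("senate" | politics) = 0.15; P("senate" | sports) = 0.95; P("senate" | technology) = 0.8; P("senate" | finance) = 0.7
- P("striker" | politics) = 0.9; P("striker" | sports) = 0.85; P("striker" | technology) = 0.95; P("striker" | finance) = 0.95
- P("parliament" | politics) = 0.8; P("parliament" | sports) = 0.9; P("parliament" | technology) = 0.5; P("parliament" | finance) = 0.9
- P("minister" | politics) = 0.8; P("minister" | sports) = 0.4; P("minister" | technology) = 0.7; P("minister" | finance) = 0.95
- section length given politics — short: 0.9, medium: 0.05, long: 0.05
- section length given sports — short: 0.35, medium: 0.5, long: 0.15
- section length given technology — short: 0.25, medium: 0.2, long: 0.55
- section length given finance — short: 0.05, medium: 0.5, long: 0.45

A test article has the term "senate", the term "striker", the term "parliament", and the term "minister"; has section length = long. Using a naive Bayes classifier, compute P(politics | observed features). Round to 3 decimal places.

politics: 0.05 × 0.15 × 0.9 × 0.8 × 0.8 × 0.05 = 0.000216
sports: 0.25 × 0.95 × 0.85 × 0.9 × 0.4 × 0.15 = 0.01090125
technology: 0.25 × 0.8 × 0.95 × 0.5 × 0.7 × 0.55 = 0.036575
finance: 0.45 × 0.7 × 0.95 × 0.9 × 0.95 × 0.45 = 0.1151364375
P(politics | x) = 0.000216 / 0.1628286875 ≈ 0.001

0.001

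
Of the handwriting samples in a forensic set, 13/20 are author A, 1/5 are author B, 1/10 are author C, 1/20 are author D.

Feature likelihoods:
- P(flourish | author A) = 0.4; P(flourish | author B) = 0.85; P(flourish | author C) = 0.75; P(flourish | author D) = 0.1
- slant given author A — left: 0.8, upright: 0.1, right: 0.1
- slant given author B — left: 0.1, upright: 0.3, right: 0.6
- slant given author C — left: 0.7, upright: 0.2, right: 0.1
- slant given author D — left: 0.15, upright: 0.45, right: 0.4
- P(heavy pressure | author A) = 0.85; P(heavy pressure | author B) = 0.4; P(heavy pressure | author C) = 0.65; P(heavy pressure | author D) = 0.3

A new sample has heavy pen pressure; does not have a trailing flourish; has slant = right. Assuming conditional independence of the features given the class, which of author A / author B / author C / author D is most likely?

author A

author A: 0.65 × (1−0.4) × 0.1 × 0.85 = 0.03315
author B: 0.2 × (1−0.85) × 0.6 × 0.4 = 0.0072
author C: 0.1 × (1−0.75) × 0.1 × 0.65 = 0.001625
author D: 0.05 × (1−0.1) × 0.4 × 0.3 = 0.0054
Highest score → author A.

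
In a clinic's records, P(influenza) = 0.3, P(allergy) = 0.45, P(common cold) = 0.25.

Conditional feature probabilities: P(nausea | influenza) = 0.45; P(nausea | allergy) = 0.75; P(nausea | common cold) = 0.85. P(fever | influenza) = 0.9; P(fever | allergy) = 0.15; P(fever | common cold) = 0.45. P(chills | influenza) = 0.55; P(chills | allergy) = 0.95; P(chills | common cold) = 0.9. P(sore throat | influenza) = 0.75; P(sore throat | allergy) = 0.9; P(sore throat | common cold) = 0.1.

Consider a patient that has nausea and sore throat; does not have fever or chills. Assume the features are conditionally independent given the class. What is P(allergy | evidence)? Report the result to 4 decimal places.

influenza: 0.3 × 0.45 × (1−0.9) × (1−0.55) × 0.75 = 0.00455625
allergy: 0.45 × 0.75 × (1−0.15) × (1−0.95) × 0.9 = 0.012909375
common cold: 0.25 × 0.85 × (1−0.45) × (1−0.9) × 0.1 = 0.00116875
P(allergy | x) = 0.012909375 / 0.018634375 ≈ 0.6928

0.6928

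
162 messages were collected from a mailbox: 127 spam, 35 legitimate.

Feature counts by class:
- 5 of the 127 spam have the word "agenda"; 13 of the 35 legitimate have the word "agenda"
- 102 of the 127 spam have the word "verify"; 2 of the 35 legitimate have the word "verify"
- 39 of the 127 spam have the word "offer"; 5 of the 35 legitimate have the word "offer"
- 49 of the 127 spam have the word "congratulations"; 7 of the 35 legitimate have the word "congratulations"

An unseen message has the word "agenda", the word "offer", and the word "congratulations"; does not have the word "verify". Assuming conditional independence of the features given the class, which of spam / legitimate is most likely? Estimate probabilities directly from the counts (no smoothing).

spam: (127/162) × (5/127) × (25/127) × (39/127) × (49/127) ≈ 0.000719854
legitimate: (35/162) × (13/35) × (33/35) × (5/35) × (7/35) ≈ 0.00216175
Highest score → legitimate.

legitimate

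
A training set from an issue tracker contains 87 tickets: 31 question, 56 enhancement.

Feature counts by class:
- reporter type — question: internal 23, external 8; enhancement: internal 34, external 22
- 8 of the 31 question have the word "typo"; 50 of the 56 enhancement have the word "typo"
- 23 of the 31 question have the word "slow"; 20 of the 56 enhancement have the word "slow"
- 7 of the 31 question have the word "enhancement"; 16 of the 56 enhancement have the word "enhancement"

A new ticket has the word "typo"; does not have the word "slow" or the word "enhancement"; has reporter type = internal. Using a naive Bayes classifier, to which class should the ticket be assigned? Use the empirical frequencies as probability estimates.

enhancement

question: (31/87) × (23/31) × (8/31) × (8/31) × (24/31) ≈ 0.0136306
enhancement: (56/87) × (34/56) × (50/56) × (36/56) × (40/56) ≈ 0.160224
Highest score → enhancement.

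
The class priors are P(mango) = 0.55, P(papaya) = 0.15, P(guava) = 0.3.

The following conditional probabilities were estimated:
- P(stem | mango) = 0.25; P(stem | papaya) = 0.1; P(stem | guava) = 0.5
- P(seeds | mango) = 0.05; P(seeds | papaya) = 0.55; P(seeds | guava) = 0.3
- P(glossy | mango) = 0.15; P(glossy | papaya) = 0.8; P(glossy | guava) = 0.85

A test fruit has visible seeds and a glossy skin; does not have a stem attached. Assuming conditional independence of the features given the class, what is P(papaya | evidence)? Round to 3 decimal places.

0.590

mango: 0.55 × (1−0.25) × 0.05 × 0.15 = 0.00309375
papaya: 0.15 × (1−0.1) × 0.55 × 0.8 = 0.0594
guava: 0.3 × (1−0.5) × 0.3 × 0.85 = 0.03825
P(papaya | x) = 0.0594 / 0.10074375 ≈ 0.590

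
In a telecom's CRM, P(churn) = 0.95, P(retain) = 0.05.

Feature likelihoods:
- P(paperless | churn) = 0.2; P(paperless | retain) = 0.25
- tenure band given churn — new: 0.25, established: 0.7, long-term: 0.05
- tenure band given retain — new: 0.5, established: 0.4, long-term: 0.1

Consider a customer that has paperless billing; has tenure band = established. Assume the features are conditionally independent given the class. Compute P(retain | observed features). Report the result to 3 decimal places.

0.036

churn: 0.95 × 0.2 × 0.7 = 0.133
retain: 0.05 × 0.25 × 0.4 = 0.005
P(retain | x) = 0.005 / 0.138 ≈ 0.036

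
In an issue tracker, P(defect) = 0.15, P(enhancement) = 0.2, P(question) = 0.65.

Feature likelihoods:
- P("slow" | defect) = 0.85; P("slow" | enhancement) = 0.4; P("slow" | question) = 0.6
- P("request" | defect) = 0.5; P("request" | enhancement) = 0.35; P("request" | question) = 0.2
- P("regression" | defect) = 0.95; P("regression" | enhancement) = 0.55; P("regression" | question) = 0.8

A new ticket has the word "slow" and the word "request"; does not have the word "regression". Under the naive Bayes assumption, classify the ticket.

defect: 0.15 × 0.85 × 0.5 × (1−0.95) = 0.0031875
enhancement: 0.2 × 0.4 × 0.35 × (1−0.55) = 0.0126
question: 0.65 × 0.6 × 0.2 × (1−0.8) = 0.0156
Highest score → question.

question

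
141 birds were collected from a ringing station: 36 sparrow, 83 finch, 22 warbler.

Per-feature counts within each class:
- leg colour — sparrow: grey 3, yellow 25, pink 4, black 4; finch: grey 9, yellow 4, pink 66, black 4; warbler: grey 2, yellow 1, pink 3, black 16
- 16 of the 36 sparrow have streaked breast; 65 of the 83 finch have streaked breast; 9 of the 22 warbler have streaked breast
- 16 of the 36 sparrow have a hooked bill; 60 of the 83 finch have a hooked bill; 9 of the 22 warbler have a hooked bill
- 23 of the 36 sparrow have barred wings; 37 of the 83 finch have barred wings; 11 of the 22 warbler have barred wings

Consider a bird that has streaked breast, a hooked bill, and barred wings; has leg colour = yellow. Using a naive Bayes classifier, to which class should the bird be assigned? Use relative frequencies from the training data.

sparrow

sparrow: (36/141) × (25/36) × (16/36) × (16/36) × (23/36) ≈ 0.0223759
finch: (83/141) × (4/83) × (65/83) × (60/83) × (37/83) ≈ 0.00715934
warbler: (22/141) × (1/22) × (9/22) × (9/22) × (11/22) ≈ 0.000593459
Highest score → sparrow.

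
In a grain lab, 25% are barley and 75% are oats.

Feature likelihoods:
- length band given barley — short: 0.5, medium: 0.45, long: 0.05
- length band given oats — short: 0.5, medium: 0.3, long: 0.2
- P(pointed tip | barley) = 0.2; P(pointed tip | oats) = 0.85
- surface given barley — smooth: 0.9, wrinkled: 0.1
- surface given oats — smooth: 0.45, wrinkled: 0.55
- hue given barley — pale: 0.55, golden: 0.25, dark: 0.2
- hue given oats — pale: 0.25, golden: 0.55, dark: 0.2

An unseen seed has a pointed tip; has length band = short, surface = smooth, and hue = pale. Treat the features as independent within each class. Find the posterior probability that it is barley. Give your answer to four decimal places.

0.2566

barley: 0.25 × 0.5 × 0.2 × 0.9 × 0.55 = 0.012375
oats: 0.75 × 0.5 × 0.85 × 0.45 × 0.25 = 0.035859375
P(barley | x) = 0.012375 / 0.048234375 ≈ 0.2566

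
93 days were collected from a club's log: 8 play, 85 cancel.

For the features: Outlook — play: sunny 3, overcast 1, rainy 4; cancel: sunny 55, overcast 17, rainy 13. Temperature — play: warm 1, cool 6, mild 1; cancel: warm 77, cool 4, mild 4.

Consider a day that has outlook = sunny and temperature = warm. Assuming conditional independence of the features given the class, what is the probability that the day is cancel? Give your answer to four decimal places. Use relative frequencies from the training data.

play: (8/93) × (3/8) × (1/8) ≈ 0.00403226
cancel: (85/93) × (55/85) × (77/85) ≈ 0.535737
P(cancel | x) = 0.535737 / 0.53976926 ≈ 0.9925

0.9925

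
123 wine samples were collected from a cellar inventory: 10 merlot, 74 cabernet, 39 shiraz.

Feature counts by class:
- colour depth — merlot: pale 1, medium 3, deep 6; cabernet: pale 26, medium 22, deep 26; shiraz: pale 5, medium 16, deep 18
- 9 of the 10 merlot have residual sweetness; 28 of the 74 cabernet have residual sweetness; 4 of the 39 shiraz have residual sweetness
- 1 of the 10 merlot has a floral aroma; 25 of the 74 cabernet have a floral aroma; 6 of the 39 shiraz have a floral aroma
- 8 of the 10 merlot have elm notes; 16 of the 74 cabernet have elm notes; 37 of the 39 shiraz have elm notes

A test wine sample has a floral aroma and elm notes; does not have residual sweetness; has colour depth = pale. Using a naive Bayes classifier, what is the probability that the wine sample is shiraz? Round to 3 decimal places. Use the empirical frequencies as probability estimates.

merlot: (10/123) × (1/10) × (1/10) × (1/10) × (8/10) ≈ 0.0000650407
cabernet: (74/123) × (26/74) × (46/74) × (25/74) × (16/74) ≈ 0.00959822
shiraz: (39/123) × (5/39) × (35/39) × (6/39) × (37/39) ≈ 0.00532466
P(shiraz | x) = 0.00532466 / 0.0149879207 ≈ 0.355

0.355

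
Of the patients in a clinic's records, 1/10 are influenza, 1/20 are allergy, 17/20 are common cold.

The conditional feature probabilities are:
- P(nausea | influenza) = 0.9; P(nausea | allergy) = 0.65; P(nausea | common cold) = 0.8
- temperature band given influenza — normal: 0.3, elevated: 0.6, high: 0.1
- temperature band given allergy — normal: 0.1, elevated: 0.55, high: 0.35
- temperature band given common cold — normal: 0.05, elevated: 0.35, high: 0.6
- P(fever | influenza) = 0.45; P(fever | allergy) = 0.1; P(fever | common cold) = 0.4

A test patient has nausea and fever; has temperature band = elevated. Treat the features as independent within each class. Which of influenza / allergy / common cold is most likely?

influenza: 0.1 × 0.9 × 0.6 × 0.45 = 0.0243
allergy: 0.05 × 0.65 × 0.55 × 0.1 = 0.0017875
common cold: 0.85 × 0.8 × 0.35 × 0.4 = 0.0952
Highest score → common cold.

common cold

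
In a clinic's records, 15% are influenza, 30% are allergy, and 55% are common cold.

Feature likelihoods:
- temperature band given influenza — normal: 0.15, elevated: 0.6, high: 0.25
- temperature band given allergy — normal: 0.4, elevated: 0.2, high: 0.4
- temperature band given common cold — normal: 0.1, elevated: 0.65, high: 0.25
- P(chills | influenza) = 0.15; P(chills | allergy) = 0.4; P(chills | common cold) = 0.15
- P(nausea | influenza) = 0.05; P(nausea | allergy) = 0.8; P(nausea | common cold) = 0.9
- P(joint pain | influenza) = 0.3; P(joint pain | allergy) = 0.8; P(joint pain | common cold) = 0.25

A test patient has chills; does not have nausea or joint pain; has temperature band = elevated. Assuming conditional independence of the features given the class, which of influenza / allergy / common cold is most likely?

influenza

influenza: 0.15 × 0.6 × 0.15 × (1−0.05) × (1−0.3) = 0.0089775
allergy: 0.3 × 0.2 × 0.4 × (1−0.8) × (1−0.8) = 0.00096
common cold: 0.55 × 0.65 × 0.15 × (1−0.9) × (1−0.25) = 0.004021875
Highest score → influenza.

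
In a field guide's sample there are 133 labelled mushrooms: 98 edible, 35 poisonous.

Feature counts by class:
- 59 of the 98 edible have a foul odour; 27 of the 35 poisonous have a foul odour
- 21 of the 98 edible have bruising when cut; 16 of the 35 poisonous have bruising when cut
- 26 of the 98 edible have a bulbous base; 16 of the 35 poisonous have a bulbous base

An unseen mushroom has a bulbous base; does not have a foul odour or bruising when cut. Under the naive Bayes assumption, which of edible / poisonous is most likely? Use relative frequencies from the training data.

edible

edible: (98/133) × (39/98) × (77/98) × (26/98) ≈ 0.0611258
poisonous: (35/133) × (8/35) × (19/35) × (16/35) ≈ 0.0149271
Highest score → edible.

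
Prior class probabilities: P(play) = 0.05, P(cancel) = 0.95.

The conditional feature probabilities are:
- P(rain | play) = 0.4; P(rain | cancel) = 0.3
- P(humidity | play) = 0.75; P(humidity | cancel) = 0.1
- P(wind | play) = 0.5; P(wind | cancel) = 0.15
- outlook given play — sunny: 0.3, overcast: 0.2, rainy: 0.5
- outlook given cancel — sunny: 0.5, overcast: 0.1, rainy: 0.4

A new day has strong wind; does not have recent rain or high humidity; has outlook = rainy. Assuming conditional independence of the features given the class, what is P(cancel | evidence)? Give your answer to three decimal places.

0.950

play: 0.05 × (1−0.4) × (1−0.75) × 0.5 × 0.5 = 0.001875
cancel: 0.95 × (1−0.3) × (1−0.1) × 0.15 × 0.4 = 0.03591
P(cancel | x) = 0.03591 / 0.037785 ≈ 0.950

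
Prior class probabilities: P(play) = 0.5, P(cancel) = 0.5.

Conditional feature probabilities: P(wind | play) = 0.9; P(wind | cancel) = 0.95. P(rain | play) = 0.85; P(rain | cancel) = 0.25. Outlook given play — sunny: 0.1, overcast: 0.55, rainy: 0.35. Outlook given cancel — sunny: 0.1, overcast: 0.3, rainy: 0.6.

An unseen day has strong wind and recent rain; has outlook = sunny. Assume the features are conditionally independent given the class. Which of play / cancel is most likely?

play

play: 0.5 × 0.9 × 0.85 × 0.1 = 0.03825
cancel: 0.5 × 0.95 × 0.25 × 0.1 = 0.011875
Highest score → play.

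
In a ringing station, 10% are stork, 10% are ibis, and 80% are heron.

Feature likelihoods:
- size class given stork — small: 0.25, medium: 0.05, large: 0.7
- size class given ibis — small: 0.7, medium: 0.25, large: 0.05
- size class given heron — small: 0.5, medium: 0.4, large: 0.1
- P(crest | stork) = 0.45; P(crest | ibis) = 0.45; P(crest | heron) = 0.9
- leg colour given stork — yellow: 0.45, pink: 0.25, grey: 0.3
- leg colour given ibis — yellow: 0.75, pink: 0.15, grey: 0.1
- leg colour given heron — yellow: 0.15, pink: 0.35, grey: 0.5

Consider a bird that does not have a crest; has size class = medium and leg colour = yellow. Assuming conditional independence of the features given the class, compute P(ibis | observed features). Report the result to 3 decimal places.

stork: 0.1 × 0.05 × (1−0.45) × 0.45 = 0.0012375
ibis: 0.1 × 0.25 × (1−0.45) × 0.75 = 0.0103125
heron: 0.8 × 0.4 × (1−0.9) × 0.15 = 0.0048
P(ibis | x) = 0.0103125 / 0.01635 ≈ 0.631

0.631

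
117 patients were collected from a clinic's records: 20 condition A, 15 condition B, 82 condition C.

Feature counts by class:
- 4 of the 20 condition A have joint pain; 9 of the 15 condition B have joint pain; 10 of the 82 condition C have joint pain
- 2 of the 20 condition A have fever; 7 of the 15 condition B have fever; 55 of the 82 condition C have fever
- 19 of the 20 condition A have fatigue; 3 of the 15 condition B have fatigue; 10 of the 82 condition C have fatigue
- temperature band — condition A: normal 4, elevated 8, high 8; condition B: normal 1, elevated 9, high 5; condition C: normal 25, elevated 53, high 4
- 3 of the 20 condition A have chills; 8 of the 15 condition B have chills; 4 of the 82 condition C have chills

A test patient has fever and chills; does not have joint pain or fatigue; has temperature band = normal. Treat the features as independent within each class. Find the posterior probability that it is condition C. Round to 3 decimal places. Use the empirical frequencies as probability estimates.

condition A: (20/117) × (16/20) × (2/20) × (1/20) × (4/20) × (3/20) ≈ 0.0000205128
condition B: (15/117) × (6/15) × (7/15) × (12/15) × (1/15) × (8/15) ≈ 0.000680722
condition C: (82/117) × (72/82) × (55/82) × (72/82) × (25/82) × (4/82) ≈ 0.00538997
P(condition C | x) = 0.00538997 / 0.0060912048 ≈ 0.885

0.885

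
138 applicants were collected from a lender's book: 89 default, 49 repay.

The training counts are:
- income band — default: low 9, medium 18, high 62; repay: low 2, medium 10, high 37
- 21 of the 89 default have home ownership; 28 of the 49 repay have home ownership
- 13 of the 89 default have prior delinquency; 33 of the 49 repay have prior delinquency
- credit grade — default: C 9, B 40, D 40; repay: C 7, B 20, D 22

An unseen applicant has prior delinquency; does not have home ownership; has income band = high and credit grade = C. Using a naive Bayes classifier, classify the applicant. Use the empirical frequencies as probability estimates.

default: (89/138) × (62/89) × (68/89) × (13/89) × (9/89) ≈ 0.00507034
repay: (49/138) × (37/49) × (21/49) × (33/49) × (7/49) ≈ 0.0110552
Highest score → repay.

repay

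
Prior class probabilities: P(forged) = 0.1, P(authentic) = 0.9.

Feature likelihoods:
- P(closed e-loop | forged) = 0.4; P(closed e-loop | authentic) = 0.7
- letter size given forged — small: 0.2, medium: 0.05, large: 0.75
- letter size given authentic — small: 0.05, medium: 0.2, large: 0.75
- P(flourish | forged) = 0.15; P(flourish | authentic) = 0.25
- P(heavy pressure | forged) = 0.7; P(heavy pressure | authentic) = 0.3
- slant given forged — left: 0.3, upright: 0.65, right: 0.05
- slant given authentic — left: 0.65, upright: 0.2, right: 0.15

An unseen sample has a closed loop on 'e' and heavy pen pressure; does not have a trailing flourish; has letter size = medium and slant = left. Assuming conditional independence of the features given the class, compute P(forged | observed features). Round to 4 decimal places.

forged: 0.1 × 0.4 × 0.05 × (1−0.15) × 0.7 × 0.3 = 0.000357
authentic: 0.9 × 0.7 × 0.2 × (1−0.25) × 0.3 × 0.65 = 0.0184275
P(forged | x) = 0.000357 / 0.0187845 ≈ 0.0190

0.0190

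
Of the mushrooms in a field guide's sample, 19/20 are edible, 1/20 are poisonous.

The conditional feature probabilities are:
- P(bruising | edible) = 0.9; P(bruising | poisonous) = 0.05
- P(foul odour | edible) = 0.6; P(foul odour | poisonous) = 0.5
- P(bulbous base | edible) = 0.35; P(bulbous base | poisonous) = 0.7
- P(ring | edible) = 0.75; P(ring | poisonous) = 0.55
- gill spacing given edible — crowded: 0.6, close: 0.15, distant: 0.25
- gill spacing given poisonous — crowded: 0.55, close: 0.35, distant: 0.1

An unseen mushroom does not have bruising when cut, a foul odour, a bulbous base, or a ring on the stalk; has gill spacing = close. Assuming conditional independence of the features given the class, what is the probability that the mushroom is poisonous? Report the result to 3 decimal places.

0.548

edible: 0.95 × (1−0.9) × (1−0.6) × (1−0.35) × (1−0.75) × 0.15 = 0.00092625
poisonous: 0.05 × (1−0.05) × (1−0.5) × (1−0.7) × (1−0.55) × 0.35 = 0.0011221875
P(poisonous | x) = 0.0011221875 / 0.0020484375 ≈ 0.548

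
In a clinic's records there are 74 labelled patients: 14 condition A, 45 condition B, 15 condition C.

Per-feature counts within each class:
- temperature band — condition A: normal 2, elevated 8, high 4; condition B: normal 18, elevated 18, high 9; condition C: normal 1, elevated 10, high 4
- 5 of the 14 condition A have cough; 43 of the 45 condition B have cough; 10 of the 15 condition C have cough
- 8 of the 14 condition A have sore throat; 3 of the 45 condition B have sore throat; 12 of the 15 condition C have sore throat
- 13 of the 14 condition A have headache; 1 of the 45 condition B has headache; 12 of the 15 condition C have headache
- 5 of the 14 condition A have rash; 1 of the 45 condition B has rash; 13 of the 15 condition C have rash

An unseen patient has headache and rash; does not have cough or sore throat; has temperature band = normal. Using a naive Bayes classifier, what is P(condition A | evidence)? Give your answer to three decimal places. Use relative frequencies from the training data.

condition A: (14/74) × (2/14) × (9/14) × (6/14) × (13/14) × (5/14) ≈ 0.00246941
condition B: (45/74) × (18/45) × (2/45) × (42/45) × (1/45) × (1/45) ≈ 0.00000498276
condition C: (15/74) × (1/15) × (5/15) × (3/15) × (12/15) × (13/15) ≈ 0.000624625
P(condition A | x) = 0.00246941 / 0.00309901776 ≈ 0.797

0.797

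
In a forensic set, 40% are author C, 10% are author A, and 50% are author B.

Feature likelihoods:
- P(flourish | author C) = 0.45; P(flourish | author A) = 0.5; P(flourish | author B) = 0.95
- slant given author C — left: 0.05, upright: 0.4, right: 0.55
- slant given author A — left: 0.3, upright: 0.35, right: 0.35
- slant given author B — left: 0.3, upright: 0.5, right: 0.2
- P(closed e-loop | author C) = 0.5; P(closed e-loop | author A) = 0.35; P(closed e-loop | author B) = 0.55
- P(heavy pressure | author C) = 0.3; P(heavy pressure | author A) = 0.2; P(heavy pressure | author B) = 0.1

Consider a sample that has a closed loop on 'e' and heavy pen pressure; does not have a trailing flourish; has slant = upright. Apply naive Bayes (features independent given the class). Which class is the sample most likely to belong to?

author C: 0.4 × (1−0.45) × 0.4 × 0.5 × 0.3 = 0.0132
author A: 0.1 × (1−0.5) × 0.35 × 0.35 × 0.2 = 0.001225
author B: 0.5 × (1−0.95) × 0.5 × 0.55 × 0.1 = 0.0006875
Highest score → author C.

author C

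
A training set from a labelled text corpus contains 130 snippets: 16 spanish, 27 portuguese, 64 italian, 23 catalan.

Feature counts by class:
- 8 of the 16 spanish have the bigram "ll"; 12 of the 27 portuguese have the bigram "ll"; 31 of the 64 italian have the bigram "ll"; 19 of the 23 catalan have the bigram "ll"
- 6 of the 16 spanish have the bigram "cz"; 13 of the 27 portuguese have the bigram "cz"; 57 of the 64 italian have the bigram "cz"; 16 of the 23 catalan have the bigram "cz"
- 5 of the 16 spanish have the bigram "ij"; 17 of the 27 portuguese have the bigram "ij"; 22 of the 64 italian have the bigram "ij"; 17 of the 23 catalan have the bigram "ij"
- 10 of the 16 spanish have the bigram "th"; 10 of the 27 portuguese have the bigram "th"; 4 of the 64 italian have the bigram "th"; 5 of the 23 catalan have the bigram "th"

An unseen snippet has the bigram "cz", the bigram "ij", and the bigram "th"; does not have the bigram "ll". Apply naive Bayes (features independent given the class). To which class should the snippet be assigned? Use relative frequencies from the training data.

portuguese

spanish: (16/130) × (8/16) × (6/16) × (5/16) × (10/16) ≈ 0.00450721
portuguese: (27/130) × (15/27) × (13/27) × (17/27) × (10/27) ≈ 0.0129553
italian: (64/130) × (33/64) × (57/64) × (22/64) × (4/64) ≈ 0.00485722
catalan: (23/130) × (4/23) × (16/23) × (17/23) × (5/23) ≈ 0.00343932
Highest score → portuguese.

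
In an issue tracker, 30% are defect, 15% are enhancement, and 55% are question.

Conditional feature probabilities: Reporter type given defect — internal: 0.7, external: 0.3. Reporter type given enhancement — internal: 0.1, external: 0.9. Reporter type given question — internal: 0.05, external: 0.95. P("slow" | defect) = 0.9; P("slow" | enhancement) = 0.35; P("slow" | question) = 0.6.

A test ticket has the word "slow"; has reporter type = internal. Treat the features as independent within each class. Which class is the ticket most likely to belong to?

defect: 0.3 × 0.7 × 0.9 = 0.189
enhancement: 0.15 × 0.1 × 0.35 = 0.00525
question: 0.55 × 0.05 × 0.6 = 0.0165
Highest score → defect.

defect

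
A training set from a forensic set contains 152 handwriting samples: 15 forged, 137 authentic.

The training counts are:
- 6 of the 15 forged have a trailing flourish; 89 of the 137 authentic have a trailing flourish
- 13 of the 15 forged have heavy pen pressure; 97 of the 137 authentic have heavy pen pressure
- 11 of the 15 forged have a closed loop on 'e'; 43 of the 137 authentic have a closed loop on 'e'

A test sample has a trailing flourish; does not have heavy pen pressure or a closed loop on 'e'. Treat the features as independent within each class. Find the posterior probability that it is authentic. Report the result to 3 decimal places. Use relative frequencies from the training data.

forged: (15/152) × (6/15) × (2/15) × (4/15) ≈ 0.00140351
authentic: (137/152) × (89/137) × (40/137) × (94/137) ≈ 0.117299
P(authentic | x) = 0.117299 / 0.11870251 ≈ 0.988

0.988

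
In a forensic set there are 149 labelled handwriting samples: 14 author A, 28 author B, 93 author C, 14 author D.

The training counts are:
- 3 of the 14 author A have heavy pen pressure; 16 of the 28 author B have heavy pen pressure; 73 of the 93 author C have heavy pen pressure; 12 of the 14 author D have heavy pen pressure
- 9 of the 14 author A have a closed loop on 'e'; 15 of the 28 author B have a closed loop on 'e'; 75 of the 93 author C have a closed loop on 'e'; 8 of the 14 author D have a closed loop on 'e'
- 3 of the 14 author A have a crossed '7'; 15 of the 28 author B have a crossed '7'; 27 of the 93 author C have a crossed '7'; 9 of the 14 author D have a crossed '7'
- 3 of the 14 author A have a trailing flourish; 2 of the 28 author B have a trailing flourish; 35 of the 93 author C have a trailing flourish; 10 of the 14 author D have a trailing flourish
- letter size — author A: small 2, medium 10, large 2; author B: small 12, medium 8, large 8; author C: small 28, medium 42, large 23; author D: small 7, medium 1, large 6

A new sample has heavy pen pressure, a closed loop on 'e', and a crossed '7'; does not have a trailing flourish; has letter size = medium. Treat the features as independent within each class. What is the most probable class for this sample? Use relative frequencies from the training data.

author C

author A: (14/149) × (3/14) × (9/14) × (3/14) × (11/14) × (10/14) ≈ 0.00155661
author B: (28/149) × (16/28) × (15/28) × (15/28) × (26/28) × (8/28) ≈ 0.00817612
author C: (93/149) × (73/93) × (75/93) × (27/93) × (58/93) × (42/93) ≈ 0.0323078
author D: (14/149) × (12/14) × (8/14) × (9/14) × (4/14) × (1/14) ≈ 0.000603775
Highest score → author C.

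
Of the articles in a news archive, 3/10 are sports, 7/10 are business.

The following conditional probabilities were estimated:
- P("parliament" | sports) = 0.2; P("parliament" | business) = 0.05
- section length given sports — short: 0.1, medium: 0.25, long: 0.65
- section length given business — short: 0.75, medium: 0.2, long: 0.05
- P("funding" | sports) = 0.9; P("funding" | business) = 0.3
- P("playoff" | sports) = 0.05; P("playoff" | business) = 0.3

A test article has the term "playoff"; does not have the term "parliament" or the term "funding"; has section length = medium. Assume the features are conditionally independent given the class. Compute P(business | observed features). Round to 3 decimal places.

sports: 0.3 × (1−0.2) × 0.25 × (1−0.9) × 0.05 = 0.0003
business: 0.7 × (1−0.05) × 0.2 × (1−0.3) × 0.3 = 0.02793
P(business | x) = 0.02793 / 0.02823 ≈ 0.989

0.989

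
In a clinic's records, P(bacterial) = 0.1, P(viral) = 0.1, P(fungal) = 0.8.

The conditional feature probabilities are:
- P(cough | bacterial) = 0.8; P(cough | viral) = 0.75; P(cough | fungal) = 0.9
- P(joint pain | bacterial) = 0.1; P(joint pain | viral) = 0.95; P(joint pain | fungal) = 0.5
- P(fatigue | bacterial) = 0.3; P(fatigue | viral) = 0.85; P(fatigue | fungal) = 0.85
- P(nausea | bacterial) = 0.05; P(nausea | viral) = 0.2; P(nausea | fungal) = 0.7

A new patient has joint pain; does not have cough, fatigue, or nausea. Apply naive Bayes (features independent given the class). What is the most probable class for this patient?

bacterial: 0.1 × (1−0.8) × 0.1 × (1−0.3) × (1−0.05) = 0.00133
viral: 0.1 × (1−0.75) × 0.95 × (1−0.85) × (1−0.2) = 0.00285
fungal: 0.8 × (1−0.9) × 0.5 × (1−0.85) × (1−0.7) = 0.0018
Highest score → viral.

viral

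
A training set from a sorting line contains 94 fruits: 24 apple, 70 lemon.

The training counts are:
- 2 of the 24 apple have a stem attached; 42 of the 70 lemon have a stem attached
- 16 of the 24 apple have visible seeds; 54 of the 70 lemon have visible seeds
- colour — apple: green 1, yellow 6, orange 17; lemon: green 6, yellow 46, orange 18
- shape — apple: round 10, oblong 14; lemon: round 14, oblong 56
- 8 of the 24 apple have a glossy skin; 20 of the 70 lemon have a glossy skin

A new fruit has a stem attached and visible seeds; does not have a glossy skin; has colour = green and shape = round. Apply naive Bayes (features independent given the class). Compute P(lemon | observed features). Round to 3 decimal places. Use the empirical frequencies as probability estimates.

0.963

apple: (24/94) × (2/24) × (16/24) × (1/24) × (10/24) × (16/24) ≈ 0.000164171
lemon: (70/94) × (42/70) × (54/70) × (6/70) × (14/70) × (50/70) ≈ 0.00422058
P(lemon | x) = 0.00422058 / 0.004384751 ≈ 0.963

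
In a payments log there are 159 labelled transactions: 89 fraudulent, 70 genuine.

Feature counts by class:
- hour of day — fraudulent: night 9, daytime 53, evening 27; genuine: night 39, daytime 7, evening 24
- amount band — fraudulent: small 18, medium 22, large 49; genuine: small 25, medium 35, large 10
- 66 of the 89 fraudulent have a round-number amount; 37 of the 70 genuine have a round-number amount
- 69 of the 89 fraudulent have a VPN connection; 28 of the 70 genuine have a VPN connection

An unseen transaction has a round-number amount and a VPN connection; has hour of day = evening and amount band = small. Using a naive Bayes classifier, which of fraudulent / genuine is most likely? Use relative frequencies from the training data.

fraudulent

fraudulent: (89/159) × (27/89) × (18/89) × (66/89) × (69/89) ≈ 0.0197452
genuine: (70/159) × (24/70) × (25/70) × (37/70) × (28/70) ≈ 0.0113978
Highest score → fraudulent.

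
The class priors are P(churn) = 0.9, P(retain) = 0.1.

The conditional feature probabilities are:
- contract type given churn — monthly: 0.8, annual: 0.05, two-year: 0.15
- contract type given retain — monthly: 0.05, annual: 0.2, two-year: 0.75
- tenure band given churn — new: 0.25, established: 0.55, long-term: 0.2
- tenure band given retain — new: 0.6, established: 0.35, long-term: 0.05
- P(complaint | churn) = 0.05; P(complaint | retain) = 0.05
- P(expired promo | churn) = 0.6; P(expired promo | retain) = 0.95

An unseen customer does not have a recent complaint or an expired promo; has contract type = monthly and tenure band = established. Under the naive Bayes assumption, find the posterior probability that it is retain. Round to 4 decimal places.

0.0006

churn: 0.9 × 0.8 × 0.55 × (1−0.05) × (1−0.6) = 0.15048
retain: 0.1 × 0.05 × 0.35 × (1−0.05) × (1−0.95) = 0.000083125
P(retain | x) = 0.000083125 / 0.150563125 ≈ 0.0006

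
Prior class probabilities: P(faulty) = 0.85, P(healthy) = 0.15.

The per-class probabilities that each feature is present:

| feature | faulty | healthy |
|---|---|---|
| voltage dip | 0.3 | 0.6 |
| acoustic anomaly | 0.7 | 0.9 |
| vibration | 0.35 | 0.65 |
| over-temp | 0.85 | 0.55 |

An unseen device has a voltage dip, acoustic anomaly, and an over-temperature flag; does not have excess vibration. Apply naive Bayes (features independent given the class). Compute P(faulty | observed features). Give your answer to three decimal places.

0.863

faulty: 0.85 × 0.3 × 0.7 × (1−0.35) × 0.85 = 0.09862125
healthy: 0.15 × 0.6 × 0.9 × (1−0.65) × 0.55 = 0.0155925
P(faulty | x) = 0.09862125 / 0.11421375 ≈ 0.863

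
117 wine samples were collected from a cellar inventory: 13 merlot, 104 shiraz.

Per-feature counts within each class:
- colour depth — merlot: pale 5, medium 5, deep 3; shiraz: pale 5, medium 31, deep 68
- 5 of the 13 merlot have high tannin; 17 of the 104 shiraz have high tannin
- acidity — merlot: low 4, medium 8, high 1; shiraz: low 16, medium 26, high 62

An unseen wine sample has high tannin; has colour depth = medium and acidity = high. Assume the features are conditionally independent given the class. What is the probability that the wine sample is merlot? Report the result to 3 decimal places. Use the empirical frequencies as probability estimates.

merlot: (13/117) × (5/13) × (5/13) × (1/13) ≈ 0.00126435
shiraz: (104/117) × (31/104) × (17/104) × (62/104) ≈ 0.0258196
P(merlot | x) = 0.00126435 / 0.02708395 ≈ 0.047

0.047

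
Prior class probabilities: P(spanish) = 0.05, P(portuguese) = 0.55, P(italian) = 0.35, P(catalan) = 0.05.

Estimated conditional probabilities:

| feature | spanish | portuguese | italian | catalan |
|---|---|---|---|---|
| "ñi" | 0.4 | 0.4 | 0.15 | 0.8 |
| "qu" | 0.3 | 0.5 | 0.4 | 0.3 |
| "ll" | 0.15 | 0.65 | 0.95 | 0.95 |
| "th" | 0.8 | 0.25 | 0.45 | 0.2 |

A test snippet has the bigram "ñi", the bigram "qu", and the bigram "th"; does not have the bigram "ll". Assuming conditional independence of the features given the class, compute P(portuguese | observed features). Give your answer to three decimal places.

0.673

spanish: 0.05 × 0.4 × 0.3 × (1−0.15) × 0.8 = 0.00408
portuguese: 0.55 × 0.4 × 0.5 × (1−0.65) × 0.25 = 0.009625
italian: 0.35 × 0.15 × 0.4 × (1−0.95) × 0.45 = 0.0004725
catalan: 0.05 × 0.8 × 0.3 × (1−0.95) × 0.2 = 0.00012
P(portuguese | x) = 0.009625 / 0.0142975 ≈ 0.673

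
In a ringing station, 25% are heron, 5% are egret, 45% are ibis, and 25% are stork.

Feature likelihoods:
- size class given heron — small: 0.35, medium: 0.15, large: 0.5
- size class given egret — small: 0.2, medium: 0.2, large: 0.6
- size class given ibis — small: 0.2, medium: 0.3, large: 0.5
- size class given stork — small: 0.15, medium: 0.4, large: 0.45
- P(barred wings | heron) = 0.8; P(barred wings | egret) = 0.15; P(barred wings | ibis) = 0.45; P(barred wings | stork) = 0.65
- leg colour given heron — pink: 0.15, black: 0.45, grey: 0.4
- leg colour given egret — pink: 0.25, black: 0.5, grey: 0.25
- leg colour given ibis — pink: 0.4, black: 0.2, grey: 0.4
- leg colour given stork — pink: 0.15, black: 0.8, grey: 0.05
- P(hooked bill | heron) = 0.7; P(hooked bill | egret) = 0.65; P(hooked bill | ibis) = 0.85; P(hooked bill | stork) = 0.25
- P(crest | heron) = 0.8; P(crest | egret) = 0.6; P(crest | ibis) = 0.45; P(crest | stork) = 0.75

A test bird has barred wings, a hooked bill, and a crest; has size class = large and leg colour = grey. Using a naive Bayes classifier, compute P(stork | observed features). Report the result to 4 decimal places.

heron: 0.25 × 0.5 × 0.8 × 0.4 × 0.7 × 0.8 = 0.0224
egret: 0.05 × 0.6 × 0.15 × 0.25 × 0.65 × 0.6 = 0.00043875
ibis: 0.45 × 0.5 × 0.45 × 0.4 × 0.85 × 0.45 = 0.01549125
stork: 0.25 × 0.45 × 0.65 × 0.05 × 0.25 × 0.75 = 0.000685546875
P(stork | x) = 0.000685546875 / 0.039015546875 ≈ 0.0176

0.0176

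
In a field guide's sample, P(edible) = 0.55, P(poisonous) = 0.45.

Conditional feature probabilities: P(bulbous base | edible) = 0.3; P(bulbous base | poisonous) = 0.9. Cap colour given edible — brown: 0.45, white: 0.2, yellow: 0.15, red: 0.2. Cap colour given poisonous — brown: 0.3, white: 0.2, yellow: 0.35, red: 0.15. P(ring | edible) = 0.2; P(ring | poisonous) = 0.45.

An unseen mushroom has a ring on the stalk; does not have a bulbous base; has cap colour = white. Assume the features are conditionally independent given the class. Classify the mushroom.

edible: 0.55 × (1−0.3) × 0.2 × 0.2 = 0.0154
poisonous: 0.45 × (1−0.9) × 0.2 × 0.45 = 0.00405
Highest score → edible.

edible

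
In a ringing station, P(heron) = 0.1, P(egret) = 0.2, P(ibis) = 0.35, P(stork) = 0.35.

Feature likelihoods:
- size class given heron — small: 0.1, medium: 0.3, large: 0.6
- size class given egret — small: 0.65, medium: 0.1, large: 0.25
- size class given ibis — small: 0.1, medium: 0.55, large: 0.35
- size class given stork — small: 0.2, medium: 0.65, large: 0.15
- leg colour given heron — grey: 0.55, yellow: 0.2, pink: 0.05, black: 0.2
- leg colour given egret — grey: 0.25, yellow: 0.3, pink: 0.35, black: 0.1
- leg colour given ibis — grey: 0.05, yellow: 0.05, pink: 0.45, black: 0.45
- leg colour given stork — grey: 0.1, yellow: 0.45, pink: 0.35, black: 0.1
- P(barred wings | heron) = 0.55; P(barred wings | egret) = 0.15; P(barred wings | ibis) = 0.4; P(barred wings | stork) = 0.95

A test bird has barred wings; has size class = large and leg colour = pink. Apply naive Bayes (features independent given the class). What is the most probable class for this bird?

ibis

heron: 0.1 × 0.6 × 0.05 × 0.55 = 0.00165
egret: 0.2 × 0.25 × 0.35 × 0.15 = 0.002625
ibis: 0.35 × 0.35 × 0.45 × 0.4 = 0.02205
stork: 0.35 × 0.15 × 0.35 × 0.95 = 0.01745625
Highest score → ibis.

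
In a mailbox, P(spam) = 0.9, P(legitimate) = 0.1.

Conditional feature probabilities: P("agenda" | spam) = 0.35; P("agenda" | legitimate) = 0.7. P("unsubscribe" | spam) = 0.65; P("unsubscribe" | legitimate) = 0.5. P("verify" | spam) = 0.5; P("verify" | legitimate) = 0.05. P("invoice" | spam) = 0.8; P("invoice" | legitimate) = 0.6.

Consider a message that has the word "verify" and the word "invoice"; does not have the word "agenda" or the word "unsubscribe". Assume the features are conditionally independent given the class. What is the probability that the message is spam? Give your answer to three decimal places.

spam: 0.9 × (1−0.35) × (1−0.65) × 0.5 × 0.8 = 0.0819
legitimate: 0.1 × (1−0.7) × (1−0.5) × 0.05 × 0.6 = 0.00045
P(spam | x) = 0.0819 / 0.08235 ≈ 0.995

0.995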